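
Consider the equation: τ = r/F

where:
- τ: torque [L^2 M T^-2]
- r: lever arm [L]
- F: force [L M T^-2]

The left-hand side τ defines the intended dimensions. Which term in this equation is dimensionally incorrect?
The right-hand side term r/F

τ has dimensions [L^2 M T^-2], but r/F has dimensions [M^-1 T^2], so the term r/F is dimensionally wrong for τ.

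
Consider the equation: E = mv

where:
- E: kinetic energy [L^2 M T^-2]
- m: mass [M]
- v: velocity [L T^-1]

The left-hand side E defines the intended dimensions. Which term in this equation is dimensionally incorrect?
The right-hand side term mv

E has dimensions [L^2 M T^-2], but mv has dimensions [L M T^-1], so the term mv is dimensionally wrong for E.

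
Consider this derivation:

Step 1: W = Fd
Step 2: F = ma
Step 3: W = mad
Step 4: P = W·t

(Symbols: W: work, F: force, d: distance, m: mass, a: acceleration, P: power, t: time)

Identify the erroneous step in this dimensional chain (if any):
Step 4

Step 1: W = Fd → LHS [L^2 M T^-2], RHS [L^2 M T^-2] ✓
Step 2: F = ma → LHS [L M T^-2], RHS [L M T^-2] ✓
Step 3: W = mad → LHS [L^2 M T^-2], RHS [L^2 M T^-2] ✓
Step 4: P = W·t → LHS [L^2 M T^-3], RHS [L^2 M T^-1] ✗

The first dimensional inconsistency appears in step 4: P = W·t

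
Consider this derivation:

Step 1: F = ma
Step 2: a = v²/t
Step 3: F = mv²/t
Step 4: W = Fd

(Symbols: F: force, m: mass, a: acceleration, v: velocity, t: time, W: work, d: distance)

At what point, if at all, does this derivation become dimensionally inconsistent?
Step 2

Step 1: F = ma → LHS [L M T^-2], RHS [L M T^-2] ✓
Step 2: a = v²/t → LHS [L T^-2], RHS [L^2 T^-3] ✗

The first dimensional inconsistency appears in step 2: a = v²/t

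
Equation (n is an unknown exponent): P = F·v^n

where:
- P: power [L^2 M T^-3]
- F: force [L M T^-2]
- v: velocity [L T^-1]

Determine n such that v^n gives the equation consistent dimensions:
n = 1

P has dimensions [L^2 M T^-3]; v has dimensions [L T^-1].
The rest of the RHS has dimensions [L M T^-2], so v^n must supply [L T^-1].
With n = 1: F·v^1 has dimensions [L^2 M T^-3], matching the LHS ✓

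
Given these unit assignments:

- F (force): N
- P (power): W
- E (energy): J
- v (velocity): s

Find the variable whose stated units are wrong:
v

The variable v (velocity) should have units m/s, not s.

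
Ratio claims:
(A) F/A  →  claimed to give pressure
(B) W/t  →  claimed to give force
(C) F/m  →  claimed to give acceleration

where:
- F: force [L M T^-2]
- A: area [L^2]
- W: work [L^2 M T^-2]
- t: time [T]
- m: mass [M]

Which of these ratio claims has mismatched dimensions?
(B) W/t does not give force

(A) F/A: [L^-1 M T^-2] = pressure [L^-1 M T^-2] ✓
(B) W/t: [L^2 M T^-3] ≠ force [L M T^-2] ✗
(C) F/m: [L T^-2] = acceleration [L T^-2] ✓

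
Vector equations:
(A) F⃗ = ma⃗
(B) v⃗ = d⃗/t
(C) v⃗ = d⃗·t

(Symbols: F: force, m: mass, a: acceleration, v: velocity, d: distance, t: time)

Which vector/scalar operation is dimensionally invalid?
(C) v⃗ = d⃗·t

(A) F⃗ = ma⃗: LHS [L M T^-2], RHS [L M T^-2] ✓ — Force and acceleration are vectors, mass is a scalar
(B) v⃗ = d⃗/t: LHS [L T^-1], RHS [L T^-1] ✓ — displacement (vector) divided by time (scalar)
(C) v⃗ = d⃗·t: LHS [L T^-1], RHS [L T] ✗ — velocity is displacement per time; should be d⃗/t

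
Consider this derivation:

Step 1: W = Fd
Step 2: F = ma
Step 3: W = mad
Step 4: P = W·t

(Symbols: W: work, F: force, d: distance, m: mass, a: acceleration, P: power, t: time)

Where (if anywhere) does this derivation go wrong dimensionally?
Step 4

Step 1: W = Fd → LHS [L^2 M T^-2], RHS [L^2 M T^-2] ✓
Step 2: F = ma → LHS [L M T^-2], RHS [L M T^-2] ✓
Step 3: W = mad → LHS [L^2 M T^-2], RHS [L^2 M T^-2] ✓
Step 4: P = W·t → LHS [L^2 M T^-3], RHS [L^2 M T^-1] ✗

The first dimensional inconsistency appears in step 4: P = W·t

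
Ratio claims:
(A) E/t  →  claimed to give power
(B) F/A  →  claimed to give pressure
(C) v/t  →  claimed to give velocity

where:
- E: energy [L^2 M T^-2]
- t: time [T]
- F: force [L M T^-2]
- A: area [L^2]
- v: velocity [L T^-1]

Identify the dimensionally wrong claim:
(C) v/t does not give velocity

(A) E/t: [L^2 M T^-3] = power [L^2 M T^-3] ✓
(B) F/A: [L^-1 M T^-2] = pressure [L^-1 M T^-2] ✓
(C) v/t: [L T^-2] ≠ velocity [L T^-1] ✗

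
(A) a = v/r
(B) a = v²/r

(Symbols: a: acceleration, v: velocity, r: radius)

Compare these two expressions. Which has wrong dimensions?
(A)

(A) a = v/r: LHS [L T^-2], RHS [T^-1] ✗
(B) a = v²/r: LHS [L T^-2], RHS [L T^-2] ✓

Expression (A) a = v/r is dimensionally incorrect.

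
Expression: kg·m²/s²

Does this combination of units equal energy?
Yes

The expression kg·m²/s² has dimensions [L^2 M T^-2], which is exactly energy [L^2 M T^-2].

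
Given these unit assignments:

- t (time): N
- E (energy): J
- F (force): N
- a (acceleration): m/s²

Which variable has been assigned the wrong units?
t

The variable t (time) should have units s, not N.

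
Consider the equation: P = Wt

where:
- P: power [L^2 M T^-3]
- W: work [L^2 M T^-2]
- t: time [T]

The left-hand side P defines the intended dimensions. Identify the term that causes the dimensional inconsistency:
The right-hand side term Wt

P has dimensions [L^2 M T^-3], but Wt has dimensions [L^2 M T^-1], so the term Wt is dimensionally wrong for P.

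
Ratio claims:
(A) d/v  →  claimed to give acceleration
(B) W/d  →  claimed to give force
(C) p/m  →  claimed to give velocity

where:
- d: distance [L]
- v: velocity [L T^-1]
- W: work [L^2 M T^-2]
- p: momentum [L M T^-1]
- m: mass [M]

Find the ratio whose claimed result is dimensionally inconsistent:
(A) d/v does not give acceleration

(A) d/v: [T] ≠ acceleration [L T^-2] ✗
(B) W/d: [L M T^-2] = force [L M T^-2] ✓
(C) p/m: [L T^-1] = velocity [L T^-1] ✓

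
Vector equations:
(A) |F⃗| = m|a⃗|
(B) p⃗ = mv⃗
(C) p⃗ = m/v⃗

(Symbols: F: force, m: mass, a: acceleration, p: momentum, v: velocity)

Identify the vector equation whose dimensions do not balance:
(C) p⃗ = m/v⃗

(A) |F⃗| = m|a⃗|: LHS [L M T^-2], RHS [L M T^-2] ✓ — magnitudes of vectors are scalars
(B) p⃗ = mv⃗: LHS [L M T^-1], RHS [L M T^-1] ✓ — mass (scalar) times velocity (vector)
(C) p⃗ = m/v⃗: LHS [L M T^-1], RHS [L^-1 M T] ✗ — momentum is mass times velocity; should be mv⃗ (and division by a vector is undefined)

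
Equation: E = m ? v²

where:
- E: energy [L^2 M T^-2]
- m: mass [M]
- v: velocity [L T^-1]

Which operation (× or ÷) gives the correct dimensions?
multiplication (×): E = m × v²

E [L^2 M T^-2]; m [M]; v² [L^2 T^-2].
m × v² → [L^2 M T^-2] ✓
m ÷ v² → [L^-2 M T^2] ✗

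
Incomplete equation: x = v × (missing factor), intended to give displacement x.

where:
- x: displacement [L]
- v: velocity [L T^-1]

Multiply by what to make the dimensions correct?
t (time), dimensions [T]

x has dimensions [L] and v has dimensions [L T^-1].
The missing factor must have dimensions [L] / [L T^-1] = [T], i.e. time (t).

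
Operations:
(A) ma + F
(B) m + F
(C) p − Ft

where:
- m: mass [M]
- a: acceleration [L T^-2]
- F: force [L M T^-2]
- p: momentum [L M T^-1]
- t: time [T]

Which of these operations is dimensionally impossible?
(B) m + F

(A) ma + F: ma [L M T^-2] and F [L M T^-2] — same dimensions ✓
(B) m + F: m [M] and F [L M T^-2] — different dimensions cannot be added/subtracted ✗
(C) p − Ft: p [L M T^-1] and Ft [L M T^-1] — same dimensions ✓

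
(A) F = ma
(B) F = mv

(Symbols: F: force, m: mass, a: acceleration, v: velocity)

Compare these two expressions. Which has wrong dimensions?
(B)

(A) F = ma: LHS [L M T^-2], RHS [L M T^-2] ✓
(B) F = mv: LHS [L M T^-2], RHS [L M T^-1] ✗

Expression (B) F = mv is dimensionally incorrect.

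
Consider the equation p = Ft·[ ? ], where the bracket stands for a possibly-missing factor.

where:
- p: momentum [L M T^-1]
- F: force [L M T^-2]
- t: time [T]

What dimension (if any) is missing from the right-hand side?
Nothing is missing — the bracketed factor must be dimensionless.

p has dimensions [L M T^-1] and Ft already has dimensions [L M T^-1], so p = Ft is dimensionally complete.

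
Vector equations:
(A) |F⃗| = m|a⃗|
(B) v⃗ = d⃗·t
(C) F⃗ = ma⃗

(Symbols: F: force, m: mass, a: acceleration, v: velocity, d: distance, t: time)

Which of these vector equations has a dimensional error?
(B) v⃗ = d⃗·t

(A) |F⃗| = m|a⃗|: LHS [L M T^-2], RHS [L M T^-2] ✓ — magnitudes of vectors are scalars
(B) v⃗ = d⃗·t: LHS [L T^-1], RHS [L T] ✗ — velocity is displacement per time; should be d⃗/t
(C) F⃗ = ma⃗: LHS [L M T^-2], RHS [L M T^-2] ✓ — Force and acceleration are vectors, mass is a scalar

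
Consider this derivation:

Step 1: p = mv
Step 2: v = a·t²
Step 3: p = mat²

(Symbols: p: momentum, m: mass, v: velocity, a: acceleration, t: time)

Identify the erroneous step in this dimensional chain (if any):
Step 2

Step 1: p = mv → LHS [L M T^-1], RHS [L M T^-1] ✓
Step 2: v = a·t² → LHS [L T^-1], RHS [L] ✗

The first dimensional inconsistency appears in step 2: v = a·t²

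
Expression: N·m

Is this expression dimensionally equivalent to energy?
Yes

The expression N·m has dimensions [L^2 M T^-2], which is exactly energy [L^2 M T^-2].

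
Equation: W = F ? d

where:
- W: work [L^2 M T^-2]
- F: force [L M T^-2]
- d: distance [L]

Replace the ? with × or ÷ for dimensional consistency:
multiplication (×): W = F × d

W [L^2 M T^-2]; F [L M T^-2]; d [L].
F × d → [L^2 M T^-2] ✓
F ÷ d → [M T^-2] ✗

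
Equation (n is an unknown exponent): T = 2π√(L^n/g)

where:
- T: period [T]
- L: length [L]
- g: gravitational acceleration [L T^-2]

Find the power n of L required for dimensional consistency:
n = 1

T has dimensions [T]; L has dimensions [L].
With n = 1: 2π√(L^1/g) has dimensions [T], matching the LHS ✓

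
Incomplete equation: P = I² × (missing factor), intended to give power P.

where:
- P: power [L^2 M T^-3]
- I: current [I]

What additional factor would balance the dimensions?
R (resistance), dimensions [I^-2 L^2 M T^-3]

P has dimensions [L^2 M T^-3] and I² has dimensions [I^2].
The missing factor must have dimensions [L^2 M T^-3] / [I^2] = [I^-2 L^2 M T^-3], i.e. resistance (R).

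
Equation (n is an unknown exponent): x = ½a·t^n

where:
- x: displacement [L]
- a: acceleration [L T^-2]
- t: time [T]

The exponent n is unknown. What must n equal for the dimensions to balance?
n = 2

x has dimensions [L]; t has dimensions [T].
The rest of the RHS has dimensions [L T^-2], so t^n must supply [T^2].
With n = 2: ½a·t^2 has dimensions [L], matching the LHS ✓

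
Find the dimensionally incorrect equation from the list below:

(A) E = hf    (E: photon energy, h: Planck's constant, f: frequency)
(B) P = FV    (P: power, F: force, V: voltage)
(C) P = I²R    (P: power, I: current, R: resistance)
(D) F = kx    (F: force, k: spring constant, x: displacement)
(B) P = FV

The equation (B) P = FV is dimensionally incorrect.

LHS (P): [L^2 M T^-3]
RHS (FV): [I^-1 L^3 M^2 T^-5] ✗

The dimensions do not match. The other three equations balance.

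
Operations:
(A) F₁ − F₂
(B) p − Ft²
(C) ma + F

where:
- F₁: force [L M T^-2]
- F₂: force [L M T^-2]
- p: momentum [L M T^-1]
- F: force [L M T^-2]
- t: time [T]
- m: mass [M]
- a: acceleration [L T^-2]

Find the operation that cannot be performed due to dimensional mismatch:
(B) p − Ft²

(A) F₁ − F₂: F₁ [L M T^-2] and F₂ [L M T^-2] — same dimensions ✓
(B) p − Ft²: p [L M T^-1] and Ft² [L M] — different dimensions cannot be added/subtracted ✗
(C) ma + F: ma [L M T^-2] and F [L M T^-2] — same dimensions ✓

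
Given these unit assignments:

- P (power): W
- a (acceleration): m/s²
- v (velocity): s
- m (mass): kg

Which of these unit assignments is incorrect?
v

The variable v (velocity) should have units m/s, not s.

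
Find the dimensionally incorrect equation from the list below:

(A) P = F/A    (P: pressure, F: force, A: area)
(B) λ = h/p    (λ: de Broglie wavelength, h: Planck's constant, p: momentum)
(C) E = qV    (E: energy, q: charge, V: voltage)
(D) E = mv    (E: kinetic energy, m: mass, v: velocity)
(D) E = mv

The equation (D) E = mv is dimensionally incorrect.

LHS (E): [L^2 M T^-2]
RHS (mv): [L M T^-1] ✗

The dimensions do not match. The other three equations balance.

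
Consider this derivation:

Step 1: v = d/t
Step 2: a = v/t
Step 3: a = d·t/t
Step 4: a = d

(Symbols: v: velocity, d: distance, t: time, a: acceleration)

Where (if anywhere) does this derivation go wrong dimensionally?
Step 3

Step 1: v = d/t → LHS [L T^-1], RHS [L T^-1] ✓
Step 2: a = v/t → LHS [L T^-2], RHS [L T^-2] ✓
Step 3: a = d·t/t → LHS [L T^-2], RHS [L] ✗

The first dimensional inconsistency appears in step 3: a = d·t/t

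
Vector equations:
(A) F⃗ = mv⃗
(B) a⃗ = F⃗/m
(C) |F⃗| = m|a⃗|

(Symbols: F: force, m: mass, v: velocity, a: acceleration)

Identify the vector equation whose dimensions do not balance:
(A) F⃗ = mv⃗

(A) F⃗ = mv⃗: LHS [L M T^-2], RHS [L M T^-1] ✗ — mass times velocity is momentum, not force; should be ma⃗
(B) a⃗ = F⃗/m: LHS [L T^-2], RHS [L T^-2] ✓ — force (vector) divided by mass (scalar)
(C) |F⃗| = m|a⃗|: LHS [L M T^-2], RHS [L M T^-2] ✓ — magnitudes of vectors are scalars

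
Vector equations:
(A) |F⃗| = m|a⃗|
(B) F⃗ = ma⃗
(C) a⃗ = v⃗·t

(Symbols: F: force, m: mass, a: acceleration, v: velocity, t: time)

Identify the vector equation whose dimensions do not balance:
(C) a⃗ = v⃗·t

(A) |F⃗| = m|a⃗|: LHS [L M T^-2], RHS [L M T^-2] ✓ — magnitudes of vectors are scalars
(B) F⃗ = ma⃗: LHS [L M T^-2], RHS [L M T^-2] ✓ — Force and acceleration are vectors, mass is a scalar
(C) a⃗ = v⃗·t: LHS [L T^-2], RHS [L] ✗ — acceleration is velocity per time; should be v⃗/t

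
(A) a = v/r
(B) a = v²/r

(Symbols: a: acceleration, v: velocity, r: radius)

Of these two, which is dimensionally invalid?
(A)

(A) a = v/r: LHS [L T^-2], RHS [T^-1] ✗
(B) a = v²/r: LHS [L T^-2], RHS [L T^-2] ✓

Expression (A) a = v/r is dimensionally incorrect.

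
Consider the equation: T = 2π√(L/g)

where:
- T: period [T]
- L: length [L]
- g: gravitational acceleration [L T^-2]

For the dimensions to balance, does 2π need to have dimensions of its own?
No

T has dimensions [T] and √(L/g) already has dimensions [T], so the equation balances without 2π contributing any dimensions. 2π is a pure (dimensionless) number; changing or removing it would not affect dimensional consistency.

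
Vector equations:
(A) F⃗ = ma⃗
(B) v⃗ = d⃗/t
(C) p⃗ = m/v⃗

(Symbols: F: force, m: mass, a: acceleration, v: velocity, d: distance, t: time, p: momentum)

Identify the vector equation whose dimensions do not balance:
(C) p⃗ = m/v⃗

(A) F⃗ = ma⃗: LHS [L M T^-2], RHS [L M T^-2] ✓ — Force and acceleration are vectors, mass is a scalar
(B) v⃗ = d⃗/t: LHS [L T^-1], RHS [L T^-1] ✓ — displacement (vector) divided by time (scalar)
(C) p⃗ = m/v⃗: LHS [L M T^-1], RHS [L^-1 M T] ✗ — momentum is mass times velocity; should be mv⃗ (and division by a vector is undefined)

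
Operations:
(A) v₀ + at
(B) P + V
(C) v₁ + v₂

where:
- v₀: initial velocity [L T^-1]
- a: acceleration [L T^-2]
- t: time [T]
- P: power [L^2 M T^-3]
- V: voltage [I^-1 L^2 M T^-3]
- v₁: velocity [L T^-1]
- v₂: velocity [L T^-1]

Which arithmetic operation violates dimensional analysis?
(B) P + V

(A) v₀ + at: v₀ [L T^-1] and at [L T^-1] — same dimensions ✓
(B) P + V: P [L^2 M T^-3] and V [I^-1 L^2 M T^-3] — different dimensions cannot be added/subtracted ✗
(C) v₁ + v₂: v₁ [L T^-1] and v₂ [L T^-1] — same dimensions ✓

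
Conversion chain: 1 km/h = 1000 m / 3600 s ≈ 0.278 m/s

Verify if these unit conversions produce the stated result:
The chain is correct (no errors).

Correct: 1 km = 1000 m, 1 h = 3600 s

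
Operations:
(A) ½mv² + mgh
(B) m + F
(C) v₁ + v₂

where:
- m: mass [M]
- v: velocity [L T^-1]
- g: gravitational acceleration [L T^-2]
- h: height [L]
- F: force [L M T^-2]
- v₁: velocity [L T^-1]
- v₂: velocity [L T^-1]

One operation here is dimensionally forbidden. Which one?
(B) m + F

(A) ½mv² + mgh: ½mv² [L^2 M T^-2] and mgh [L^2 M T^-2] — same dimensions ✓
(B) m + F: m [M] and F [L M T^-2] — different dimensions cannot be added/subtracted ✗
(C) v₁ + v₂: v₁ [L T^-1] and v₂ [L T^-1] — same dimensions ✓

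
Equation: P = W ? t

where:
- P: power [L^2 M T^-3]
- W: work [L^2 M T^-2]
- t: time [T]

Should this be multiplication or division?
division (÷): P = W ÷ t

P [L^2 M T^-3]; W [L^2 M T^-2]; t [T].
W × t → [L^2 M T^-1] ✗
W ÷ t → [L^2 M T^-3] ✓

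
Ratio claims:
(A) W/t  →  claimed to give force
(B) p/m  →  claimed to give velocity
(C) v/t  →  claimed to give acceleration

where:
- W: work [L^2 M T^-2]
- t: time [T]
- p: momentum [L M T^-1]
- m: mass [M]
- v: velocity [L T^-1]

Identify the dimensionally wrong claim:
(A) W/t does not give force

(A) W/t: [L^2 M T^-3] ≠ force [L M T^-2] ✗
(B) p/m: [L T^-1] = velocity [L T^-1] ✓
(C) v/t: [L T^-2] = acceleration [L T^-2] ✓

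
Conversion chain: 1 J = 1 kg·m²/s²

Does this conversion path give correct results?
The chain is correct (no errors).

Correct: Joule is defined as kg·m²/s²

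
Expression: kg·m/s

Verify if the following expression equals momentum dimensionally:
Yes

The expression kg·m/s has dimensions [L M T^-1], which is exactly momentum [L M T^-1].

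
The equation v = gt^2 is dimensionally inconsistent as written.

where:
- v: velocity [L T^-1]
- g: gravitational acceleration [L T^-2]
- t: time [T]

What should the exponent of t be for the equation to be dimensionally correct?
The exponent of t should be 1: v = gt

The LHS v has dimensions [L T^-1]; t has dimensions [T].
As written, the RHS gt^2 (exponent 2 on t) has dimensions [L], which does not match.
With exponent 1, the RHS gt has dimensions [L T^-1], matching the LHS.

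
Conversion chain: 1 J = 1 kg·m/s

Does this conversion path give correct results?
The chain is incorrect (it contains an error).

Incorrect: Joule is kg·m²/s², not kg·m/s (that is momentum)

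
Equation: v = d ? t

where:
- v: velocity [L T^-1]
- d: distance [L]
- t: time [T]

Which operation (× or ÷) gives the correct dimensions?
division (÷): v = d ÷ t

v [L T^-1]; d [L]; t [T].
d × t → [L T] ✗
d ÷ t → [L T^-1] ✓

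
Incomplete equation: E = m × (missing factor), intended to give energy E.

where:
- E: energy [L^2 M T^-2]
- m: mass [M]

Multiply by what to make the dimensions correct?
v² (velocity squared), dimensions [L^2 T^-2]

E has dimensions [L^2 M T^-2] and m has dimensions [M].
The missing factor must have dimensions [L^2 M T^-2] / [M] = [L^2 T^-2], i.e. velocity squared (v²).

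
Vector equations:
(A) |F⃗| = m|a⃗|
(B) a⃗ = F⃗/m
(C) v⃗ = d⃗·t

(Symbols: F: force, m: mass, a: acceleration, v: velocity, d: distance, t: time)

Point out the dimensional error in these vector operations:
(C) v⃗ = d⃗·t

(A) |F⃗| = m|a⃗|: LHS [L M T^-2], RHS [L M T^-2] ✓ — magnitudes of vectors are scalars
(B) a⃗ = F⃗/m: LHS [L T^-2], RHS [L T^-2] ✓ — force (vector) divided by mass (scalar)
(C) v⃗ = d⃗·t: LHS [L T^-1], RHS [L T] ✗ — velocity is displacement per time; should be d⃗/t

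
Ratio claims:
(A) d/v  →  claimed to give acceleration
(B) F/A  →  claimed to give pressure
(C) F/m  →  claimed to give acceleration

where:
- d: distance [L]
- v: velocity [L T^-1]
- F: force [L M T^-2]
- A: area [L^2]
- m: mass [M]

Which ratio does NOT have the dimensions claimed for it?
(A) d/v does not give acceleration

(A) d/v: [T] ≠ acceleration [L T^-2] ✗
(B) F/A: [L^-1 M T^-2] = pressure [L^-1 M T^-2] ✓
(C) F/m: [L T^-2] = acceleration [L T^-2] ✓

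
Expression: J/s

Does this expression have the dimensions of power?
Yes

The expression J/s has dimensions [L^2 M T^-3], which is exactly power [L^2 M T^-3].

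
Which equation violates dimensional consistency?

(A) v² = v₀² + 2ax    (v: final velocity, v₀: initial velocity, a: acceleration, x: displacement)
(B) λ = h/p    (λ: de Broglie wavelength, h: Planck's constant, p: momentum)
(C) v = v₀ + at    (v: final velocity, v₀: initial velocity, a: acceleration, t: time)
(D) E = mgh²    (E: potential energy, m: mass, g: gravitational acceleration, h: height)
(D) E = mgh²

The equation (D) E = mgh² is dimensionally incorrect.

LHS (E): [L^2 M T^-2]
RHS (mgh²): [L^3 M T^-2] ✗

The dimensions do not match. The other three equations balance.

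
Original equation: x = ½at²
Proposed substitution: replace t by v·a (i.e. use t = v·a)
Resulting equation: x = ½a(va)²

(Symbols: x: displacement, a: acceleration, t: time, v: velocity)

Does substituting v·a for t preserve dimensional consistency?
No

[t] = [T] and [v·a] = [L^2 T^-3]. These differ, so the substitution replaces a quantity by one of different dimensions and the result x = ½a(va)² has LHS [L] vs RHS [L^5 T^-8] — inconsistent.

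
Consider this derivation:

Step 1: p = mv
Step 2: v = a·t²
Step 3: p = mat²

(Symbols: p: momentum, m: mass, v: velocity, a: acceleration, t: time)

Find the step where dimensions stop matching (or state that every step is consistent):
Step 2

Step 1: p = mv → LHS [L M T^-1], RHS [L M T^-1] ✓
Step 2: v = a·t² → LHS [L T^-1], RHS [L] ✗

The first dimensional inconsistency appears in step 2: v = a·t²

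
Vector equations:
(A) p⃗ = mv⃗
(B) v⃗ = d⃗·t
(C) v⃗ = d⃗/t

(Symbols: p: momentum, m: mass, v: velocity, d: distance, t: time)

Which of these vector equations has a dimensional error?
(B) v⃗ = d⃗·t

(A) p⃗ = mv⃗: LHS [L M T^-1], RHS [L M T^-1] ✓ — mass (scalar) times velocity (vector)
(B) v⃗ = d⃗·t: LHS [L T^-1], RHS [L T] ✗ — velocity is displacement per time; should be d⃗/t
(C) v⃗ = d⃗/t: LHS [L T^-1], RHS [L T^-1] ✓ — displacement (vector) divided by time (scalar)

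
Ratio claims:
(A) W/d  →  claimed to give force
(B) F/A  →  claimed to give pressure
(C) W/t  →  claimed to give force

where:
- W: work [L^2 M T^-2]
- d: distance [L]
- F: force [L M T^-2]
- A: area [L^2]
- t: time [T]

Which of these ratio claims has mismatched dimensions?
(C) W/t does not give force

(A) W/d: [L M T^-2] = force [L M T^-2] ✓
(B) F/A: [L^-1 M T^-2] = pressure [L^-1 M T^-2] ✓
(C) W/t: [L^2 M T^-3] ≠ force [L M T^-2] ✗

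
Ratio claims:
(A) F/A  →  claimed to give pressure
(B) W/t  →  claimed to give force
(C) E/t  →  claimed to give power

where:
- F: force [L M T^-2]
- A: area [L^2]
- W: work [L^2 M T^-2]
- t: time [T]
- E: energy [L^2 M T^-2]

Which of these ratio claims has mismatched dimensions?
(B) W/t does not give force

(A) F/A: [L^-1 M T^-2] = pressure [L^-1 M T^-2] ✓
(B) W/t: [L^2 M T^-3] ≠ force [L M T^-2] ✗
(C) E/t: [L^2 M T^-3] = power [L^2 M T^-3] ✓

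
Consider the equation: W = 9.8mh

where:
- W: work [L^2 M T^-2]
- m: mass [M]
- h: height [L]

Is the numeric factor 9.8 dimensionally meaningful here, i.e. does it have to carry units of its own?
Yes

W has dimensions [L^2 M T^-2], while mh alone has dimensions [L M]. For the equation to balance, the factor 9.8 must carry dimensions [L T^-2] — it is a dimensional constant (a numerical value of a physical quantity with its units suppressed), not a pure number.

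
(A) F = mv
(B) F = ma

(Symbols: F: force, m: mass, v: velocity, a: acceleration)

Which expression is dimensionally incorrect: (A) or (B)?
(A)

(A) F = mv: LHS [L M T^-2], RHS [L M T^-1] ✗
(B) F = ma: LHS [L M T^-2], RHS [L M T^-2] ✓

Expression (A) F = mv is dimensionally incorrect.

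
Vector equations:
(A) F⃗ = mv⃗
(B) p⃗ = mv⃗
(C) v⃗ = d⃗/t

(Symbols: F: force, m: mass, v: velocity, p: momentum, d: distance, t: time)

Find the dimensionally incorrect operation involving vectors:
(A) F⃗ = mv⃗

(A) F⃗ = mv⃗: LHS [L M T^-2], RHS [L M T^-1] ✗ — mass times velocity is momentum, not force; should be ma⃗
(B) p⃗ = mv⃗: LHS [L M T^-1], RHS [L M T^-1] ✓ — mass (scalar) times velocity (vector)
(C) v⃗ = d⃗/t: LHS [L T^-1], RHS [L T^-1] ✓ — displacement (vector) divided by time (scalar)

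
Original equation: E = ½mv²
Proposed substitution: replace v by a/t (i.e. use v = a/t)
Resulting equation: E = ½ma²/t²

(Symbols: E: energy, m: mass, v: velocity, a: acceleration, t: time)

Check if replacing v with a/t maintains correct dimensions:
No

[v] = [L T^-1] and [a/t] = [L T^-3]. These differ, so the substitution replaces a quantity by one of different dimensions and the result E = ½ma²/t² has LHS [L^2 M T^-2] vs RHS [L^2 M T^-6] — inconsistent.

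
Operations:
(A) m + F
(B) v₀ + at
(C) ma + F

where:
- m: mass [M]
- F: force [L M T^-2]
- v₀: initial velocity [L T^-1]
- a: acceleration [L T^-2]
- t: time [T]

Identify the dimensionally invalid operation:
(A) m + F

(A) m + F: m [M] and F [L M T^-2] — different dimensions cannot be added/subtracted ✗
(B) v₀ + at: v₀ [L T^-1] and at [L T^-1] — same dimensions ✓
(C) ma + F: ma [L M T^-2] and F [L M T^-2] — same dimensions ✓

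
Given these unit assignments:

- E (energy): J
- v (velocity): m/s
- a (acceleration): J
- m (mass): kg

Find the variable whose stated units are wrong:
a

The variable a (acceleration) should have units m/s², not J.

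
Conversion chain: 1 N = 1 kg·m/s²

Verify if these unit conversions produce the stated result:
The chain is correct (no errors).

Correct: Newton is defined as kg·m/s²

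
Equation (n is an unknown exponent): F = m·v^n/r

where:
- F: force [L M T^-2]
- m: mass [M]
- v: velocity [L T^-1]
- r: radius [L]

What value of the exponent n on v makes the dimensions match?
n = 2

F has dimensions [L M T^-2]; v has dimensions [L T^-1].
The rest of the RHS has dimensions [L^-1 M], so v^n must supply [L^2 T^-2].
With n = 2: m·v^2/r has dimensions [L M T^-2], matching the LHS ✓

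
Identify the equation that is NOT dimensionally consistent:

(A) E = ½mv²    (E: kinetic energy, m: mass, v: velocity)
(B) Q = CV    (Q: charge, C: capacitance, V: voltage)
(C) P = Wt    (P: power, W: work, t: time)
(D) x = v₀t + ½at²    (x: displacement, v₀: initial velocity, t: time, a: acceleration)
(C) P = Wt

The equation (C) P = Wt is dimensionally incorrect.

LHS (P): [L^2 M T^-3]
RHS (Wt): [L^2 M T^-1] ✗

The dimensions do not match. The other three equations balance.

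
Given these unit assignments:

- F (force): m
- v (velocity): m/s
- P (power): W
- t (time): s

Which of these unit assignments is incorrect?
F

The variable F (force) should have units N, not m.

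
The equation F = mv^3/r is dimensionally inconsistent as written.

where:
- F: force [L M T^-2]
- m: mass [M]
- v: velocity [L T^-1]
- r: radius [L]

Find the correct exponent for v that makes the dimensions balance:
The exponent of v should be 2: F = mv^2/r

The LHS F has dimensions [L M T^-2]; v has dimensions [L T^-1].
As written, the RHS mv^3/r (exponent 3 on v) has dimensions [L^2 M T^-3], which does not match.
With exponent 2, the RHS mv^2/r has dimensions [L M T^-2], matching the LHS.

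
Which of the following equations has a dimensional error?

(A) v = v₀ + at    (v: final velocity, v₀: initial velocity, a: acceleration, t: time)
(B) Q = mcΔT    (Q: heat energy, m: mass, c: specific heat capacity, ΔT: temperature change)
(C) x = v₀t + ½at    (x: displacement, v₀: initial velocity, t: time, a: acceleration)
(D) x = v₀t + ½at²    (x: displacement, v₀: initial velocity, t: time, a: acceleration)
(C) x = v₀t + ½at

The equation (C) x = v₀t + ½at is dimensionally incorrect.

LHS (x): [L]
RHS terms:
  - v₀t: [L] ✓
  - ½at: [L T^-1] ✗ (does not match LHS)

The dimensions do not match. The other three equations balance.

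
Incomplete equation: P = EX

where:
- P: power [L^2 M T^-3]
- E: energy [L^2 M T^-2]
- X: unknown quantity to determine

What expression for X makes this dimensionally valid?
X = f (inverse time / frequency (1/t)), dimensions [T^-1]

P has dimensions [L^2 M T^-3]; the rest of the RHS (E) has dimensions [L^2 M T^-2].
So X must have dimensions [T^-1] — X = f (inverse time / frequency (1/t)).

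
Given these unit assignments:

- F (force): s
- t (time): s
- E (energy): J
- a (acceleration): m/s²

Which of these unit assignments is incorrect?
F

The variable F (force) should have units N, not s.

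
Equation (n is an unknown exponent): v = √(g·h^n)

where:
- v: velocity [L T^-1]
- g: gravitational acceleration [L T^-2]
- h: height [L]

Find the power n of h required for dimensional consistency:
n = 1

v has dimensions [L T^-1]; h has dimensions [L].
With n = 1: √(g·h^1) has dimensions [L T^-1], matching the LHS ✓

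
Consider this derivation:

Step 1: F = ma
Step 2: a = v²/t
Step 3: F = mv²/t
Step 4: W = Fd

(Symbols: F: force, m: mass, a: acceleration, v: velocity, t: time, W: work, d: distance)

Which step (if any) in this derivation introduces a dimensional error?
Step 2

Step 1: F = ma → LHS [L M T^-2], RHS [L M T^-2] ✓
Step 2: a = v²/t → LHS [L T^-2], RHS [L^2 T^-3] ✗

The first dimensional inconsistency appears in step 2: a = v²/t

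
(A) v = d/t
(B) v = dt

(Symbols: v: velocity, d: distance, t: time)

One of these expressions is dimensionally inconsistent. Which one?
(B)

(A) v = d/t: LHS [L T^-1], RHS [L T^-1] ✓
(B) v = dt: LHS [L T^-1], RHS [L T] ✗

Expression (B) v = dt is dimensionally incorrect.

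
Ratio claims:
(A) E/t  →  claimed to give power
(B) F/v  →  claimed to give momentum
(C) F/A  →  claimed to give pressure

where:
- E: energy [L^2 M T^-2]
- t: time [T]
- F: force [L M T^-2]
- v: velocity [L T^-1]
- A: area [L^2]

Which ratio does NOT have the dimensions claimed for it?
(B) F/v does not give momentum

(A) E/t: [L^2 M T^-3] = power [L^2 M T^-3] ✓
(B) F/v: [M T^-1] ≠ momentum [L M T^-1] ✗
(C) F/A: [L^-1 M T^-2] = pressure [L^-1 M T^-2] ✓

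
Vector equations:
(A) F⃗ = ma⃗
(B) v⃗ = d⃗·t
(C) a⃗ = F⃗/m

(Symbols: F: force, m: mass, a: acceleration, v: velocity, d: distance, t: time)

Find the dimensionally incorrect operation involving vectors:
(B) v⃗ = d⃗·t

(A) F⃗ = ma⃗: LHS [L M T^-2], RHS [L M T^-2] ✓ — Force and acceleration are vectors, mass is a scalar
(B) v⃗ = d⃗·t: LHS [L T^-1], RHS [L T] ✗ — velocity is displacement per time; should be d⃗/t
(C) a⃗ = F⃗/m: LHS [L T^-2], RHS [L T^-2] ✓ — force (vector) divided by mass (scalar)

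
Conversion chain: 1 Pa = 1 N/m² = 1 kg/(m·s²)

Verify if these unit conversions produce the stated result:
The chain is correct (no errors).

Correct: Pascal is Newton per square meter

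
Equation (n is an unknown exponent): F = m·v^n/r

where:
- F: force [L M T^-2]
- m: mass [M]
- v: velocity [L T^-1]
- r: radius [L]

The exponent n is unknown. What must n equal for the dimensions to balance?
n = 2

F has dimensions [L M T^-2]; v has dimensions [L T^-1].
The rest of the RHS has dimensions [L^-1 M], so v^n must supply [L^2 T^-2].
With n = 2: m·v^2/r has dimensions [L M T^-2], matching the LHS ✓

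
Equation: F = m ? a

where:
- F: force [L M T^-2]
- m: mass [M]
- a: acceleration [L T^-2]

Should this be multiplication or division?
multiplication (×): F = m × a

F [L M T^-2]; m [M]; a [L T^-2].
m × a → [L M T^-2] ✓
m ÷ a → [L^-1 M T^2] ✗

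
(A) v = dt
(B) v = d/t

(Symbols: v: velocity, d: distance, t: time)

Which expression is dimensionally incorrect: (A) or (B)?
(A)

(A) v = dt: LHS [L T^-1], RHS [L T] ✗
(B) v = d/t: LHS [L T^-1], RHS [L T^-1] ✓

Expression (A) v = dt is dimensionally incorrect.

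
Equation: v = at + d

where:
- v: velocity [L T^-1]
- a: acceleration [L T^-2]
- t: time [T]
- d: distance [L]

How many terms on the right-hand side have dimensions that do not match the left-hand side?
1

LHS v: [L T^-1]
- at: [L T^-1] ✓
- d: [L] ✗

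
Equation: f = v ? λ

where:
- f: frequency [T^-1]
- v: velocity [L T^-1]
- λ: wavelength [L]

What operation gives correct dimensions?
division (÷): f = v ÷ λ

f [T^-1]; v [L T^-1]; λ [L].
v × λ → [L^2 T^-1] ✗
v ÷ λ → [T^-1] ✓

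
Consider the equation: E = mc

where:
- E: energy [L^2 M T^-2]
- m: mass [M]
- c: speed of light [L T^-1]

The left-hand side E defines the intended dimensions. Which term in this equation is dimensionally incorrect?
The right-hand side term mc

E has dimensions [L^2 M T^-2], but mc has dimensions [L M T^-1], so the term mc is dimensionally wrong for E.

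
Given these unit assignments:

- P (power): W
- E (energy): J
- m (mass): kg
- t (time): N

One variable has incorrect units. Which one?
t

The variable t (time) should have units s, not N.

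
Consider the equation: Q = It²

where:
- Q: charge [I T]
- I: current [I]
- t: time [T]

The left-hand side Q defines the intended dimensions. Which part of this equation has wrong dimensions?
The right-hand side term It²

Q has dimensions [I T], but It² has dimensions [I T^2], so the term It² is dimensionally wrong for Q.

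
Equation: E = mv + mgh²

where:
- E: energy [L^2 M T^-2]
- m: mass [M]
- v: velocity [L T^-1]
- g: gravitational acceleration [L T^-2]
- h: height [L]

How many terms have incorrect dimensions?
2

LHS E: [L^2 M T^-2]
- mv: [L M T^-1] ✗
- mgh²: [L^3 M T^-2] ✗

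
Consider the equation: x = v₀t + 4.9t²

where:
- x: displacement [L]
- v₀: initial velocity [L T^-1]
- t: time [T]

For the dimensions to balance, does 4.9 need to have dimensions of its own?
Yes

x has dimensions [L], while t² alone has dimensions [T^2]. For the equation to balance, the factor 4.9 must carry dimensions [L T^-2] — it is a dimensional constant (a numerical value of a physical quantity with its units suppressed), not a pure number.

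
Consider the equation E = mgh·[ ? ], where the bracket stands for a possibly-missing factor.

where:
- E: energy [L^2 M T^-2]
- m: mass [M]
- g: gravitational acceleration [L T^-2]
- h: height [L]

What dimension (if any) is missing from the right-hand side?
Nothing is missing — the bracketed factor must be dimensionless.

E has dimensions [L^2 M T^-2] and mgh already has dimensions [L^2 M T^-2], so E = mgh is dimensionally complete.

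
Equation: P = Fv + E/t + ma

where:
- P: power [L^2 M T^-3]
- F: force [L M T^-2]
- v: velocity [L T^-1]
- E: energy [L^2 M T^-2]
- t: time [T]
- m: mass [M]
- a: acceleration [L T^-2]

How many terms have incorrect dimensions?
1

LHS P: [L^2 M T^-3]
- Fv: [L^2 M T^-3] ✓
- E/t: [L^2 M T^-3] ✓
- ma: [L M T^-2] ✗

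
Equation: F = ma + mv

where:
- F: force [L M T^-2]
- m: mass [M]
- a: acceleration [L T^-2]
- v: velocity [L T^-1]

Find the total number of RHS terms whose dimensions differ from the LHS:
1

LHS F: [L M T^-2]
- ma: [L M T^-2] ✓
- mv: [L M T^-1] ✗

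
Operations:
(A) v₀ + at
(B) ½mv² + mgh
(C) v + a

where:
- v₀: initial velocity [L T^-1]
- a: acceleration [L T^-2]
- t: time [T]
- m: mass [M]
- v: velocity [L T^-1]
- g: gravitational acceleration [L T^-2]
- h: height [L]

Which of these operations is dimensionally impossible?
(C) v + a

(A) v₀ + at: v₀ [L T^-1] and at [L T^-1] — same dimensions ✓
(B) ½mv² + mgh: ½mv² [L^2 M T^-2] and mgh [L^2 M T^-2] — same dimensions ✓
(C) v + a: v [L T^-1] and a [L T^-2] — different dimensions cannot be added/subtracted ✗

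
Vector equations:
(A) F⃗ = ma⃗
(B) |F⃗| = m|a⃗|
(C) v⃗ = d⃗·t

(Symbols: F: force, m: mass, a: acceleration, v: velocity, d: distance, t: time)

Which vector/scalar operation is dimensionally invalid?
(C) v⃗ = d⃗·t

(A) F⃗ = ma⃗: LHS [L M T^-2], RHS [L M T^-2] ✓ — Force and acceleration are vectors, mass is a scalar
(B) |F⃗| = m|a⃗|: LHS [L M T^-2], RHS [L M T^-2] ✓ — magnitudes of vectors are scalars
(C) v⃗ = d⃗·t: LHS [L T^-1], RHS [L T] ✗ — velocity is displacement per time; should be d⃗/t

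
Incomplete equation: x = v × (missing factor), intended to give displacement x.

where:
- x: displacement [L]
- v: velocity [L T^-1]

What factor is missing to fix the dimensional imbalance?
t (time), dimensions [T]

x has dimensions [L] and v has dimensions [L T^-1].
The missing factor must have dimensions [L] / [L T^-1] = [T], i.e. time (t).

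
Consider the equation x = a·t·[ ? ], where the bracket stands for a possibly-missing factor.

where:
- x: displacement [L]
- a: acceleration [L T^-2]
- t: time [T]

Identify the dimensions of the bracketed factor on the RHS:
[T] — time (e.g. t)

x has dimensions [L]; a·t has dimensions [L T^-1].
The bracketed factor must supply [L] / [L T^-1] = [T].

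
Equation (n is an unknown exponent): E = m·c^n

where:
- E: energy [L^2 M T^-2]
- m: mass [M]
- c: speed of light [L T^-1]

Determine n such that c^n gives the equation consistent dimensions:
n = 2

E has dimensions [L^2 M T^-2]; c has dimensions [L T^-1].
The rest of the RHS has dimensions [M], so c^n must supply [L^2 T^-2].
With n = 2: m·c^2 has dimensions [L^2 M T^-2], matching the LHS ✓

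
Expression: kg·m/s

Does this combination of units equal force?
No

The expression kg·m/s has dimensions [L M T^-1], but force has dimensions [L M T^-2].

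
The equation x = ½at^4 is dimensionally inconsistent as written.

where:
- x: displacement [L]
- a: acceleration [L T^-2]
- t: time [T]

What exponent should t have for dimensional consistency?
The exponent of t should be 2: x = ½at^2

The LHS x has dimensions [L]; t has dimensions [T].
As written, the RHS ½at^4 (exponent 4 on t) has dimensions [L T^2], which does not match.
With exponent 2, the RHS ½at^2 has dimensions [L], matching the LHS.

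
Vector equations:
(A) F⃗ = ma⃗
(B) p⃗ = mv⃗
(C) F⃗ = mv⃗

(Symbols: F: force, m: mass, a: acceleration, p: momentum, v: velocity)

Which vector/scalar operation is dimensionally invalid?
(C) F⃗ = mv⃗

(A) F⃗ = ma⃗: LHS [L M T^-2], RHS [L M T^-2] ✓ — Force and acceleration are vectors, mass is a scalar
(B) p⃗ = mv⃗: LHS [L M T^-1], RHS [L M T^-1] ✓ — mass (scalar) times velocity (vector)
(C) F⃗ = mv⃗: LHS [L M T^-2], RHS [L M T^-1] ✗ — mass times velocity is momentum, not force; should be ma⃗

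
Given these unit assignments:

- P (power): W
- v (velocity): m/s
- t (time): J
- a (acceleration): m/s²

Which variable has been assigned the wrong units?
t

The variable t (time) should have units s, not J.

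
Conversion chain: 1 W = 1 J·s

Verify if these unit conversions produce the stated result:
The chain is incorrect (it contains an error).

Incorrect: Watt is J/s, not J·s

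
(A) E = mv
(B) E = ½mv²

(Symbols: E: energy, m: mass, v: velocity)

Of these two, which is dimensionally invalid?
(A)

(A) E = mv: LHS [L^2 M T^-2], RHS [L M T^-1] ✗
(B) E = ½mv²: LHS [L^2 M T^-2], RHS [L^2 M T^-2] ✓

Expression (A) E = mv is dimensionally incorrect.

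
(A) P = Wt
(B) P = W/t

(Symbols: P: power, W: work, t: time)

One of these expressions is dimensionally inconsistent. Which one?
(A)

(A) P = Wt: LHS [L^2 M T^-3], RHS [L^2 M T^-1] ✗
(B) P = W/t: LHS [L^2 M T^-3], RHS [L^2 M T^-3] ✓

Expression (A) P = Wt is dimensionally incorrect.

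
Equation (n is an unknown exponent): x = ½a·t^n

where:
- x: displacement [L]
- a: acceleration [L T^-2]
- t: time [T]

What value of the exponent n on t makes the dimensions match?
n = 2

x has dimensions [L]; t has dimensions [T].
The rest of the RHS has dimensions [L T^-2], so t^n must supply [T^2].
With n = 2: ½a·t^2 has dimensions [L], matching the LHS ✓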